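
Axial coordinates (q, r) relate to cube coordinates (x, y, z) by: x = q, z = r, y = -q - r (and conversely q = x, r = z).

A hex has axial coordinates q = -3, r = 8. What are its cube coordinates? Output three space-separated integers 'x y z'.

Answer: -3 -5 8

Derivation:
x = q = -3
z = r = 8
y = -x - z = -(-3) - (8) = -5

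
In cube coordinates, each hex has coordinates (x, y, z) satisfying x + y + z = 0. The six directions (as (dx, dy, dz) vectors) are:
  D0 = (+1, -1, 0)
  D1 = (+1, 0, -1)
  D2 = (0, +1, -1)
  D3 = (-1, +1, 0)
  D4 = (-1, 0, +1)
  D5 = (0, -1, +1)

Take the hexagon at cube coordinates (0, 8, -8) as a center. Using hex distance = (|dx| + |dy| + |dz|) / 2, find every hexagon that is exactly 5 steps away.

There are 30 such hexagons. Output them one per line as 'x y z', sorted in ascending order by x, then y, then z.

Walk ring at distance 5 from (0, 8, -8):
Start at center + D4*5 = (-5, 8, -3)
  hex 0: (-5, 8, -3)
  hex 1: (-4, 7, -3)
  hex 2: (-3, 6, -3)
  hex 3: (-2, 5, -3)
  hex 4: (-1, 4, -3)
  hex 5: (0, 3, -3)
  hex 6: (1, 3, -4)
  hex 7: (2, 3, -5)
  hex 8: (3, 3, -6)
  hex 9: (4, 3, -7)
  hex 10: (5, 3, -8)
  hex 11: (5, 4, -9)
  hex 12: (5, 5, -10)
  hex 13: (5, 6, -11)
  hex 14: (5, 7, -12)
  hex 15: (5, 8, -13)
  hex 16: (4, 9, -13)
  hex 17: (3, 10, -13)
  hex 18: (2, 11, -13)
  hex 19: (1, 12, -13)
  hex 20: (0, 13, -13)
  hex 21: (-1, 13, -12)
  hex 22: (-2, 13, -11)
  hex 23: (-3, 13, -10)
  hex 24: (-4, 13, -9)
  hex 25: (-5, 13, -8)
  hex 26: (-5, 12, -7)
  hex 27: (-5, 11, -6)
  hex 28: (-5, 10, -5)
  hex 29: (-5, 9, -4)
Sorted: 30 hexes.

Answer: -5 8 -3
-5 9 -4
-5 10 -5
-5 11 -6
-5 12 -7
-5 13 -8
-4 7 -3
-4 13 -9
-3 6 -3
-3 13 -10
-2 5 -3
-2 13 -11
-1 4 -3
-1 13 -12
0 3 -3
0 13 -13
1 3 -4
1 12 -13
2 3 -5
2 11 -13
3 3 -6
3 10 -13
4 3 -7
4 9 -13
5 3 -8
5 4 -9
5 5 -10
5 6 -11
5 7 -12
5 8 -13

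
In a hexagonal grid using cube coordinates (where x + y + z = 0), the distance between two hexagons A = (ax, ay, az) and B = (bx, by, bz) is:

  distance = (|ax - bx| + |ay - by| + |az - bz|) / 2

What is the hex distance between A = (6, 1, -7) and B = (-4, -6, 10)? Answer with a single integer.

Answer: 17

Derivation:
|ax - bx| = |6 - (-4)| = 10
|ay - by| = |1 - (-6)| = 7
|az - bz| = |-7 - 10| = 17
distance = (10 + 7 + 17) / 2 = 34 / 2 = 17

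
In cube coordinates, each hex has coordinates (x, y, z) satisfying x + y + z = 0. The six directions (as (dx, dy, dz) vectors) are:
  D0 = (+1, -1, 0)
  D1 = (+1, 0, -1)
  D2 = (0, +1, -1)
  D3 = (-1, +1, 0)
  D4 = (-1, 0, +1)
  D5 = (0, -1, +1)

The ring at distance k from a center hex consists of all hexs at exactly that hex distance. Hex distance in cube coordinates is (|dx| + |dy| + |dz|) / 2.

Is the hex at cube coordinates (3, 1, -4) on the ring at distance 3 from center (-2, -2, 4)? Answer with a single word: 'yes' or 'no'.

|px - cx| = |3 - (-2)| = 5
|py - cy| = |1 - (-2)| = 3
|pz - cz| = |-4 - 4| = 8
distance = (5+3+8)/2 = 16/2 = 8
radius = 3; distance != radius -> no

Answer: no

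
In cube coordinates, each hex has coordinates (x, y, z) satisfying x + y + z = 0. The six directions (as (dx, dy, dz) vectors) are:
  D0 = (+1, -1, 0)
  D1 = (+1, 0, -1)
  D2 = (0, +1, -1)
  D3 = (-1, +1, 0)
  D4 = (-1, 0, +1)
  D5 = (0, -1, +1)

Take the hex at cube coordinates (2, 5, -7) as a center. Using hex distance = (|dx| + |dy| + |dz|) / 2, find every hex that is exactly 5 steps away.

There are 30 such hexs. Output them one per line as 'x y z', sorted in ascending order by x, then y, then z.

Walk ring at distance 5 from (2, 5, -7):
Start at center + D4*5 = (-3, 5, -2)
  hex 0: (-3, 5, -2)
  hex 1: (-2, 4, -2)
  hex 2: (-1, 3, -2)
  hex 3: (0, 2, -2)
  hex 4: (1, 1, -2)
  hex 5: (2, 0, -2)
  hex 6: (3, 0, -3)
  hex 7: (4, 0, -4)
  hex 8: (5, 0, -5)
  hex 9: (6, 0, -6)
  hex 10: (7, 0, -7)
  hex 11: (7, 1, -8)
  hex 12: (7, 2, -9)
  hex 13: (7, 3, -10)
  hex 14: (7, 4, -11)
  hex 15: (7, 5, -12)
  hex 16: (6, 6, -12)
  hex 17: (5, 7, -12)
  hex 18: (4, 8, -12)
  hex 19: (3, 9, -12)
  hex 20: (2, 10, -12)
  hex 21: (1, 10, -11)
  hex 22: (0, 10, -10)
  hex 23: (-1, 10, -9)
  hex 24: (-2, 10, -8)
  hex 25: (-3, 10, -7)
  hex 26: (-3, 9, -6)
  hex 27: (-3, 8, -5)
  hex 28: (-3, 7, -4)
  hex 29: (-3, 6, -3)
Sorted: 30 hexes.

Answer: -3 5 -2
-3 6 -3
-3 7 -4
-3 8 -5
-3 9 -6
-3 10 -7
-2 4 -2
-2 10 -8
-1 3 -2
-1 10 -9
0 2 -2
0 10 -10
1 1 -2
1 10 -11
2 0 -2
2 10 -12
3 0 -3
3 9 -12
4 0 -4
4 8 -12
5 0 -5
5 7 -12
6 0 -6
6 6 -12
7 0 -7
7 1 -8
7 2 -9
7 3 -10
7 4 -11
7 5 -12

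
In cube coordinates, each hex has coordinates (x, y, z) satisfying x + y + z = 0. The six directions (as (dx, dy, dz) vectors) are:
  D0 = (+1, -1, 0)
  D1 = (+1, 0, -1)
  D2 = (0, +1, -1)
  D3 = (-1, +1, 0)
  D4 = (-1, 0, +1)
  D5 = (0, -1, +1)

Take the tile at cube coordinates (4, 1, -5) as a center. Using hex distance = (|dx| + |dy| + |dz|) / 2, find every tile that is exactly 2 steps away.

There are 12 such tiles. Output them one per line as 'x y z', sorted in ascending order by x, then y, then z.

Walk ring at distance 2 from (4, 1, -5):
Start at center + D4*2 = (2, 1, -3)
  hex 0: (2, 1, -3)
  hex 1: (3, 0, -3)
  hex 2: (4, -1, -3)
  hex 3: (5, -1, -4)
  hex 4: (6, -1, -5)
  hex 5: (6, 0, -6)
  hex 6: (6, 1, -7)
  hex 7: (5, 2, -7)
  hex 8: (4, 3, -7)
  hex 9: (3, 3, -6)
  hex 10: (2, 3, -5)
  hex 11: (2, 2, -4)
Sorted: 12 hexes.

Answer: 2 1 -3
2 2 -4
2 3 -5
3 0 -3
3 3 -6
4 -1 -3
4 3 -7
5 -1 -4
5 2 -7
6 -1 -5
6 0 -6
6 1 -7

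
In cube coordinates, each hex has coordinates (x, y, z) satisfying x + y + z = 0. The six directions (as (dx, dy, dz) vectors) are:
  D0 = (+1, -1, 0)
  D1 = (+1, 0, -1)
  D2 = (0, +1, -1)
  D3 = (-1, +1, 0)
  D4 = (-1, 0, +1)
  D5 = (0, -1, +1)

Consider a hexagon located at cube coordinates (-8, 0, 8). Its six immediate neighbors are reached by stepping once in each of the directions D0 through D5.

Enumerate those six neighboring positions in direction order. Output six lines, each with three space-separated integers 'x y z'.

Center: (-8, 0, 8). Add each direction:
  D0: (-8, 0, 8) + (1, -1, 0) = (-7, -1, 8)
  D1: (-8, 0, 8) + (1, 0, -1) = (-7, 0, 7)
  D2: (-8, 0, 8) + (0, 1, -1) = (-8, 1, 7)
  D3: (-8, 0, 8) + (-1, 1, 0) = (-9, 1, 8)
  D4: (-8, 0, 8) + (-1, 0, 1) = (-9, 0, 9)
  D5: (-8, 0, 8) + (0, -1, 1) = (-8, -1, 9)

Answer: -7 -1 8
-7 0 7
-8 1 7
-9 1 8
-9 0 9
-8 -1 9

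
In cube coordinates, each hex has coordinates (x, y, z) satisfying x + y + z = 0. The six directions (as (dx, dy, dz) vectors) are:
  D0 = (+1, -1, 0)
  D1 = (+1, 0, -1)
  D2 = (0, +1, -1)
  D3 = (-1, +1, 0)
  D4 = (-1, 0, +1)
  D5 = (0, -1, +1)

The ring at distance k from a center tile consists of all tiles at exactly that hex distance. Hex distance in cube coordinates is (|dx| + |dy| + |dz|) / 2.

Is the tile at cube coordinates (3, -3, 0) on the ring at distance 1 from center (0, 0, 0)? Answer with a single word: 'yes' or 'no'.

Answer: no

Derivation:
|px - cx| = |3 - 0| = 3
|py - cy| = |-3 - 0| = 3
|pz - cz| = |0 - 0| = 0
distance = (3+3+0)/2 = 6/2 = 3
radius = 1; distance != radius -> no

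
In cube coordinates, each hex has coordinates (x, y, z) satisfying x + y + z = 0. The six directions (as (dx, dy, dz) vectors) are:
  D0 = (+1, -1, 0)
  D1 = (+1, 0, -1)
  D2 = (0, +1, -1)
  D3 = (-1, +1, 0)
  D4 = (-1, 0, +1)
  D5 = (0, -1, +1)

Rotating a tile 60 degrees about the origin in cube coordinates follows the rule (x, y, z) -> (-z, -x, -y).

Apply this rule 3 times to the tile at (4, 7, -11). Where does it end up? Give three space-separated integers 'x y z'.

Answer: -4 -7 11

Derivation:
Start: (4, 7, -11)
Step 1: (4, 7, -11) -> (-(-11), -(4), -(7)) = (11, -4, -7)
Step 2: (11, -4, -7) -> (-(-7), -(11), -(-4)) = (7, -11, 4)
Step 3: (7, -11, 4) -> (-(4), -(7), -(-11)) = (-4, -7, 11)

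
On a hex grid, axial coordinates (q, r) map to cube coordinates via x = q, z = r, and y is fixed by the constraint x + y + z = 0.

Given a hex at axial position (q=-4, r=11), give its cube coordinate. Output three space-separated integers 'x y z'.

x = q = -4
z = r = 11
y = -x - z = -(-4) - (11) = -7

Answer: -4 -7 11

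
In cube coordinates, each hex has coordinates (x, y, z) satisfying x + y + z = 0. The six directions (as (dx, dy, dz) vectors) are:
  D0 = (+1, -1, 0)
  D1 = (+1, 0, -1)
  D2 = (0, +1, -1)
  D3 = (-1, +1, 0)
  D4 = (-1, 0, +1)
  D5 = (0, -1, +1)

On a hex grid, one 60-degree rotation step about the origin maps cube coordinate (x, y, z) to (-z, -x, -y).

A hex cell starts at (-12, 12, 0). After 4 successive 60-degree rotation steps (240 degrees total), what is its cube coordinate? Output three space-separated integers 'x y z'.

Answer: 0 -12 12

Derivation:
Start: (-12, 12, 0)
Step 1: (-12, 12, 0) -> (-(0), -(-12), -(12)) = (0, 12, -12)
Step 2: (0, 12, -12) -> (-(-12), -(0), -(12)) = (12, 0, -12)
Step 3: (12, 0, -12) -> (-(-12), -(12), -(0)) = (12, -12, 0)
Step 4: (12, -12, 0) -> (-(0), -(12), -(-12)) = (0, -12, 12)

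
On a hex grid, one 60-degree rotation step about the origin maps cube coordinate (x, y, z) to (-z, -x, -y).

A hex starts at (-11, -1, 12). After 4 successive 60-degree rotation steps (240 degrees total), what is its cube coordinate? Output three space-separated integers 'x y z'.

Start: (-11, -1, 12)
Step 1: (-11, -1, 12) -> (-(12), -(-11), -(-1)) = (-12, 11, 1)
Step 2: (-12, 11, 1) -> (-(1), -(-12), -(11)) = (-1, 12, -11)
Step 3: (-1, 12, -11) -> (-(-11), -(-1), -(12)) = (11, 1, -12)
Step 4: (11, 1, -12) -> (-(-12), -(11), -(1)) = (12, -11, -1)

Answer: 12 -11 -1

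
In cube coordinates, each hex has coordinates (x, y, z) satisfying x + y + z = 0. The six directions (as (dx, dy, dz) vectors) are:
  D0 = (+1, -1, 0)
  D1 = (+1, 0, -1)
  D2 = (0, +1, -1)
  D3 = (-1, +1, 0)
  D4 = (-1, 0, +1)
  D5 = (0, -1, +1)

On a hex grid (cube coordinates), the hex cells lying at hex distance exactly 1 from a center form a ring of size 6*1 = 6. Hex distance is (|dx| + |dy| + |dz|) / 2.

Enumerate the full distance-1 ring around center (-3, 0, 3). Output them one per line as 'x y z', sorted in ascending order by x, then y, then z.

Walk ring at distance 1 from (-3, 0, 3):
Start at center + D4*1 = (-4, 0, 4)
  hex 0: (-4, 0, 4)
  hex 1: (-3, -1, 4)
  hex 2: (-2, -1, 3)
  hex 3: (-2, 0, 2)
  hex 4: (-3, 1, 2)
  hex 5: (-4, 1, 3)
Sorted: 6 hexes.

Answer: -4 0 4
-4 1 3
-3 -1 4
-3 1 2
-2 -1 3
-2 0 2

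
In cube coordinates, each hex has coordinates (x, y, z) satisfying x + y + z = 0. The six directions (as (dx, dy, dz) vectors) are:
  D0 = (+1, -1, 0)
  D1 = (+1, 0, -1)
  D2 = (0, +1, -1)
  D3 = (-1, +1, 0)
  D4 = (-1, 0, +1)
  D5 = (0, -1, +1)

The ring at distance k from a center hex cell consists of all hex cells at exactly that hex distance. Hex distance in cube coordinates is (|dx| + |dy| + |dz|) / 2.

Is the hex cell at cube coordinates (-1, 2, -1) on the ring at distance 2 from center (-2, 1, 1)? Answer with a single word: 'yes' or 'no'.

Answer: yes

Derivation:
|px - cx| = |-1 - (-2)| = 1
|py - cy| = |2 - 1| = 1
|pz - cz| = |-1 - 1| = 2
distance = (1+1+2)/2 = 4/2 = 2
radius = 2; distance == radius -> yes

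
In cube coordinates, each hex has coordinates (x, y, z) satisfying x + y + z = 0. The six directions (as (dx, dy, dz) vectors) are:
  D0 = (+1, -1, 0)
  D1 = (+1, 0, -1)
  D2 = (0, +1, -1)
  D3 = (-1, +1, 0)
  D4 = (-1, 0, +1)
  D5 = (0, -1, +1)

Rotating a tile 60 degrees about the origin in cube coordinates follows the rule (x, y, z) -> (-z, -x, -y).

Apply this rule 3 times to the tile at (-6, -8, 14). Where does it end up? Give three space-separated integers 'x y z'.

Answer: 6 8 -14

Derivation:
Start: (-6, -8, 14)
Step 1: (-6, -8, 14) -> (-(14), -(-6), -(-8)) = (-14, 6, 8)
Step 2: (-14, 6, 8) -> (-(8), -(-14), -(6)) = (-8, 14, -6)
Step 3: (-8, 14, -6) -> (-(-6), -(-8), -(14)) = (6, 8, -14)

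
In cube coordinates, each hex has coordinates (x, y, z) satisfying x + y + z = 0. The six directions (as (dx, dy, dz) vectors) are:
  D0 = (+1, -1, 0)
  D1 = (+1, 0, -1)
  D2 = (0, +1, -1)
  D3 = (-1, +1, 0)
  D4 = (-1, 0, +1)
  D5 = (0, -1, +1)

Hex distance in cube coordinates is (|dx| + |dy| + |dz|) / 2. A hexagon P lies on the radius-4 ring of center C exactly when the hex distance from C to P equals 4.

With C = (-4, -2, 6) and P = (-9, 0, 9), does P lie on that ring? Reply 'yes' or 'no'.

|px - cx| = |-9 - (-4)| = 5
|py - cy| = |0 - (-2)| = 2
|pz - cz| = |9 - 6| = 3
distance = (5+2+3)/2 = 10/2 = 5
radius = 4; distance != radius -> no

Answer: no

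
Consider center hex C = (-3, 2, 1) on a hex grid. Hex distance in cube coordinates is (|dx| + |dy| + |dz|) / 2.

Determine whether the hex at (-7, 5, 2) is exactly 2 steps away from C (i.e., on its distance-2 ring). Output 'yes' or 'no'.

Answer: no

Derivation:
|px - cx| = |-7 - (-3)| = 4
|py - cy| = |5 - 2| = 3
|pz - cz| = |2 - 1| = 1
distance = (4+3+1)/2 = 8/2 = 4
radius = 2; distance != radius -> no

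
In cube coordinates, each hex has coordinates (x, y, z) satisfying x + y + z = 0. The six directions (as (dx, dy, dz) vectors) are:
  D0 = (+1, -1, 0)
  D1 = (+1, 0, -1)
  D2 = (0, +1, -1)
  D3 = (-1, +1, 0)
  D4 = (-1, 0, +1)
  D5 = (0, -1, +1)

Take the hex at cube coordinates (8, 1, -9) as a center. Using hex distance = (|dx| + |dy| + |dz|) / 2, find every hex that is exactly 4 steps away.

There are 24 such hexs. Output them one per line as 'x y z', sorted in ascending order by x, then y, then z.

Answer: 4 1 -5
4 2 -6
4 3 -7
4 4 -8
4 5 -9
5 0 -5
5 5 -10
6 -1 -5
6 5 -11
7 -2 -5
7 5 -12
8 -3 -5
8 5 -13
9 -3 -6
9 4 -13
10 -3 -7
10 3 -13
11 -3 -8
11 2 -13
12 -3 -9
12 -2 -10
12 -1 -11
12 0 -12
12 1 -13

Derivation:
Walk ring at distance 4 from (8, 1, -9):
Start at center + D4*4 = (4, 1, -5)
  hex 0: (4, 1, -5)
  hex 1: (5, 0, -5)
  hex 2: (6, -1, -5)
  hex 3: (7, -2, -5)
  hex 4: (8, -3, -5)
  hex 5: (9, -3, -6)
  hex 6: (10, -3, -7)
  hex 7: (11, -3, -8)
  hex 8: (12, -3, -9)
  hex 9: (12, -2, -10)
  hex 10: (12, -1, -11)
  hex 11: (12, 0, -12)
  hex 12: (12, 1, -13)
  hex 13: (11, 2, -13)
  hex 14: (10, 3, -13)
  hex 15: (9, 4, -13)
  hex 16: (8, 5, -13)
  hex 17: (7, 5, -12)
  hex 18: (6, 5, -11)
  hex 19: (5, 5, -10)
  hex 20: (4, 5, -9)
  hex 21: (4, 4, -8)
  hex 22: (4, 3, -7)
  hex 23: (4, 2, -6)
Sorted: 24 hexes.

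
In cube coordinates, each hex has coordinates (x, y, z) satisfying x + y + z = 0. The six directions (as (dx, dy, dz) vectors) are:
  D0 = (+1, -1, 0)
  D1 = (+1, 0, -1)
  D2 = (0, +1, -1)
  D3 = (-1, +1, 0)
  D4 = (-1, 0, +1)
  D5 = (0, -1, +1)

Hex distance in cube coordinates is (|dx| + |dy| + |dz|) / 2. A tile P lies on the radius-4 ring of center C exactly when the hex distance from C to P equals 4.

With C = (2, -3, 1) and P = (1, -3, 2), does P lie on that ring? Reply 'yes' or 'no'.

Answer: no

Derivation:
|px - cx| = |1 - 2| = 1
|py - cy| = |-3 - (-3)| = 0
|pz - cz| = |2 - 1| = 1
distance = (1+0+1)/2 = 2/2 = 1
radius = 4; distance != radius -> no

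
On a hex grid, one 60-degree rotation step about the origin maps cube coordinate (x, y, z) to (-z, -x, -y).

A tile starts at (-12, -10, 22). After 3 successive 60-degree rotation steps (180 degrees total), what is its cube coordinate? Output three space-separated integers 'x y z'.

Answer: 12 10 -22

Derivation:
Start: (-12, -10, 22)
Step 1: (-12, -10, 22) -> (-(22), -(-12), -(-10)) = (-22, 12, 10)
Step 2: (-22, 12, 10) -> (-(10), -(-22), -(12)) = (-10, 22, -12)
Step 3: (-10, 22, -12) -> (-(-12), -(-10), -(22)) = (12, 10, -22)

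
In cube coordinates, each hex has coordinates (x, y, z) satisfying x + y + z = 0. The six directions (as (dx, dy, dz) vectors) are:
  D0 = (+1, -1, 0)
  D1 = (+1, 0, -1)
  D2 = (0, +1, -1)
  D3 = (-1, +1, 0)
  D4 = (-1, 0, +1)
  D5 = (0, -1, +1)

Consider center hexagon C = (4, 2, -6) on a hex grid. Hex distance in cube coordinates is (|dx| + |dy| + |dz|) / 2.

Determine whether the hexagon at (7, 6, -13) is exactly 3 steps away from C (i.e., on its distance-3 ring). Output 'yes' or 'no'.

|px - cx| = |7 - 4| = 3
|py - cy| = |6 - 2| = 4
|pz - cz| = |-13 - (-6)| = 7
distance = (3+4+7)/2 = 14/2 = 7
radius = 3; distance != radius -> no

Answer: no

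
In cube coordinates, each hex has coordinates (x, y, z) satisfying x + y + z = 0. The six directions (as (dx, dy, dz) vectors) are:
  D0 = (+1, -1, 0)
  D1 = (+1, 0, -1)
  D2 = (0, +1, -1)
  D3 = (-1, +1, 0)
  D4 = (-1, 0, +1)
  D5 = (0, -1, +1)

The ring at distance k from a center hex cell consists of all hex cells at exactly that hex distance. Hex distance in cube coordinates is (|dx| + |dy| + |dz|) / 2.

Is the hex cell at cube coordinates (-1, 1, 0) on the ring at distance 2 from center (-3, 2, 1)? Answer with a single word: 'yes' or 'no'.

Answer: yes

Derivation:
|px - cx| = |-1 - (-3)| = 2
|py - cy| = |1 - 2| = 1
|pz - cz| = |0 - 1| = 1
distance = (2+1+1)/2 = 4/2 = 2
radius = 2; distance == radius -> yes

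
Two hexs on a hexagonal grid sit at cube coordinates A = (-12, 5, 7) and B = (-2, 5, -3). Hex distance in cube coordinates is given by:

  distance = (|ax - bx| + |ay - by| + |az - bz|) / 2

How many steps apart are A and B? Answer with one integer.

|ax - bx| = |-12 - (-2)| = 10
|ay - by| = |5 - 5| = 0
|az - bz| = |7 - (-3)| = 10
distance = (10 + 0 + 10) / 2 = 20 / 2 = 10

Answer: 10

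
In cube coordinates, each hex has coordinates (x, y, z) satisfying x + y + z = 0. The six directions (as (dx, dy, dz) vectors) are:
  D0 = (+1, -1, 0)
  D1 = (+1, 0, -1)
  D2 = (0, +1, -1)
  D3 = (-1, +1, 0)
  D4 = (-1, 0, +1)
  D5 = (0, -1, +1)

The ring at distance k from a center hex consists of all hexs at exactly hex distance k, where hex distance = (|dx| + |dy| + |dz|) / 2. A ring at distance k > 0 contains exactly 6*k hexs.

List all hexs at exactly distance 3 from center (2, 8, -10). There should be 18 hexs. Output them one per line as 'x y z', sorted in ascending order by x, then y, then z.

Walk ring at distance 3 from (2, 8, -10):
Start at center + D4*3 = (-1, 8, -7)
  hex 0: (-1, 8, -7)
  hex 1: (0, 7, -7)
  hex 2: (1, 6, -7)
  hex 3: (2, 5, -7)
  hex 4: (3, 5, -8)
  hex 5: (4, 5, -9)
  hex 6: (5, 5, -10)
  hex 7: (5, 6, -11)
  hex 8: (5, 7, -12)
  hex 9: (5, 8, -13)
  hex 10: (4, 9, -13)
  hex 11: (3, 10, -13)
  hex 12: (2, 11, -13)
  hex 13: (1, 11, -12)
  hex 14: (0, 11, -11)
  hex 15: (-1, 11, -10)
  hex 16: (-1, 10, -9)
  hex 17: (-1, 9, -8)
Sorted: 18 hexes.

Answer: -1 8 -7
-1 9 -8
-1 10 -9
-1 11 -10
0 7 -7
0 11 -11
1 6 -7
1 11 -12
2 5 -7
2 11 -13
3 5 -8
3 10 -13
4 5 -9
4 9 -13
5 5 -10
5 6 -11
5 7 -12
5 8 -13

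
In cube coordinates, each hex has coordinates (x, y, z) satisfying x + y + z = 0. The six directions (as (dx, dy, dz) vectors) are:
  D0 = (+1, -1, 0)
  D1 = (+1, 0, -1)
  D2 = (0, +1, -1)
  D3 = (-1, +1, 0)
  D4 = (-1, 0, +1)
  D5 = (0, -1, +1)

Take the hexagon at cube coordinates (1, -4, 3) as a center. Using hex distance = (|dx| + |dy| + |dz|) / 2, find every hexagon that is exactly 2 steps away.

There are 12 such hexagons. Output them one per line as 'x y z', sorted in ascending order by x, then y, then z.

Answer: -1 -4 5
-1 -3 4
-1 -2 3
0 -5 5
0 -2 2
1 -6 5
1 -2 1
2 -6 4
2 -3 1
3 -6 3
3 -5 2
3 -4 1

Derivation:
Walk ring at distance 2 from (1, -4, 3):
Start at center + D4*2 = (-1, -4, 5)
  hex 0: (-1, -4, 5)
  hex 1: (0, -5, 5)
  hex 2: (1, -6, 5)
  hex 3: (2, -6, 4)
  hex 4: (3, -6, 3)
  hex 5: (3, -5, 2)
  hex 6: (3, -4, 1)
  hex 7: (2, -3, 1)
  hex 8: (1, -2, 1)
  hex 9: (0, -2, 2)
  hex 10: (-1, -2, 3)
  hex 11: (-1, -3, 4)
Sorted: 12 hexes.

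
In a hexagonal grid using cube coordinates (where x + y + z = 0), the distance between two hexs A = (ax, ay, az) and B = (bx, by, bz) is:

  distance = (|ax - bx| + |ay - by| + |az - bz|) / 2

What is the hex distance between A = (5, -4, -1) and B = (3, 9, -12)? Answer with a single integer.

Answer: 13

Derivation:
|ax - bx| = |5 - 3| = 2
|ay - by| = |-4 - 9| = 13
|az - bz| = |-1 - (-12)| = 11
distance = (2 + 13 + 11) / 2 = 26 / 2 = 13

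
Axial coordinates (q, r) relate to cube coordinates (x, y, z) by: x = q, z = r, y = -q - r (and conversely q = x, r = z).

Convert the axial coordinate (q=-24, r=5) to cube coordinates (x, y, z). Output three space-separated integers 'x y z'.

Answer: -24 19 5

Derivation:
x = q = -24
z = r = 5
y = -x - z = -(-24) - (5) = 19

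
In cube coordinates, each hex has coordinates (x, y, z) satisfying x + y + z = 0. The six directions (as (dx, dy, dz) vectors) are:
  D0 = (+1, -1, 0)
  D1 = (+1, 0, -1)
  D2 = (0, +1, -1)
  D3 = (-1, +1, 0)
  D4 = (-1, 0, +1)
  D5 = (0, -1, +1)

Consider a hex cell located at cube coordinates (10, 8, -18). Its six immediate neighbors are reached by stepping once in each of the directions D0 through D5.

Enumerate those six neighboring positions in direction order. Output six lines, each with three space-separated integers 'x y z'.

Answer: 11 7 -18
11 8 -19
10 9 -19
9 9 -18
9 8 -17
10 7 -17

Derivation:
Center: (10, 8, -18). Add each direction:
  D0: (10, 8, -18) + (1, -1, 0) = (11, 7, -18)
  D1: (10, 8, -18) + (1, 0, -1) = (11, 8, -19)
  D2: (10, 8, -18) + (0, 1, -1) = (10, 9, -19)
  D3: (10, 8, -18) + (-1, 1, 0) = (9, 9, -18)
  D4: (10, 8, -18) + (-1, 0, 1) = (9, 8, -17)
  D5: (10, 8, -18) + (0, -1, 1) = (10, 7, -17)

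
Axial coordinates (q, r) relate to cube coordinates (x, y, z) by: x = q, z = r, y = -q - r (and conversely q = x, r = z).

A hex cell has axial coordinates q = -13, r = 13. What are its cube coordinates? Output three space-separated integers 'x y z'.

x = q = -13
z = r = 13
y = -x - z = -(-13) - (13) = 0

Answer: -13 0 13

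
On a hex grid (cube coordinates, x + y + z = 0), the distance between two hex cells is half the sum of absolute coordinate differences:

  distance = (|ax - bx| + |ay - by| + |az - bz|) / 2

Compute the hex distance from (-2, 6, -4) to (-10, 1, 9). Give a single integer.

|ax - bx| = |-2 - (-10)| = 8
|ay - by| = |6 - 1| = 5
|az - bz| = |-4 - 9| = 13
distance = (8 + 5 + 13) / 2 = 26 / 2 = 13

Answer: 13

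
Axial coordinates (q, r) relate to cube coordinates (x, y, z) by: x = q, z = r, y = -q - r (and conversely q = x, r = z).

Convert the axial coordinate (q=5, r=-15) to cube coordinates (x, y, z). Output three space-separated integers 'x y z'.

Answer: 5 10 -15

Derivation:
x = q = 5
z = r = -15
y = -x - z = -(5) - (-15) = 10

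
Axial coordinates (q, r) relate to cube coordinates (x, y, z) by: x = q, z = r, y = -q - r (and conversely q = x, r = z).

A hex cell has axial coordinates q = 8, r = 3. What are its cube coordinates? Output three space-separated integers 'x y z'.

x = q = 8
z = r = 3
y = -x - z = -(8) - (3) = -11

Answer: 8 -11 3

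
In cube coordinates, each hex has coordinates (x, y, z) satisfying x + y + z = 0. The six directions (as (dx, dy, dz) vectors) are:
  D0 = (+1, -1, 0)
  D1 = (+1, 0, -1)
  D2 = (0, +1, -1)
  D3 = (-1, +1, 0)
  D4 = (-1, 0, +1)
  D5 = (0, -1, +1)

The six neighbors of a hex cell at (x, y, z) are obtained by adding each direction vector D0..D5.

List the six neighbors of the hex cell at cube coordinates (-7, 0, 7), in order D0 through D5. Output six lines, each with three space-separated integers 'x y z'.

Answer: -6 -1 7
-6 0 6
-7 1 6
-8 1 7
-8 0 8
-7 -1 8

Derivation:
Center: (-7, 0, 7). Add each direction:
  D0: (-7, 0, 7) + (1, -1, 0) = (-6, -1, 7)
  D1: (-7, 0, 7) + (1, 0, -1) = (-6, 0, 6)
  D2: (-7, 0, 7) + (0, 1, -1) = (-7, 1, 6)
  D3: (-7, 0, 7) + (-1, 1, 0) = (-8, 1, 7)
  D4: (-7, 0, 7) + (-1, 0, 1) = (-8, 0, 8)
  D5: (-7, 0, 7) + (0, -1, 1) = (-7, -1, 8)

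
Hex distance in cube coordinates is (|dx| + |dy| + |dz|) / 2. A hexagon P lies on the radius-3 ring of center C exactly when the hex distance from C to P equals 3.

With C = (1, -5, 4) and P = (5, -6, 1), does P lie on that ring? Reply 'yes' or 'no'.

Answer: no

Derivation:
|px - cx| = |5 - 1| = 4
|py - cy| = |-6 - (-5)| = 1
|pz - cz| = |1 - 4| = 3
distance = (4+1+3)/2 = 8/2 = 4
radius = 3; distance != radius -> no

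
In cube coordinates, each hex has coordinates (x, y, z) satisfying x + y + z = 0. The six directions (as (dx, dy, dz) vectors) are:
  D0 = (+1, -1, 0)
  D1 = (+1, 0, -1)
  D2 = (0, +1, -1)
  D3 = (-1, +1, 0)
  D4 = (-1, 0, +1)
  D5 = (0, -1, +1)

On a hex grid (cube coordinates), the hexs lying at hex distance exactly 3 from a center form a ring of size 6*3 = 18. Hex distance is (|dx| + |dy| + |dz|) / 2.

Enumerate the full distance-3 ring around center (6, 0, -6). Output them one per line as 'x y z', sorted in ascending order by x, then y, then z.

Answer: 3 0 -3
3 1 -4
3 2 -5
3 3 -6
4 -1 -3
4 3 -7
5 -2 -3
5 3 -8
6 -3 -3
6 3 -9
7 -3 -4
7 2 -9
8 -3 -5
8 1 -9
9 -3 -6
9 -2 -7
9 -1 -8
9 0 -9

Derivation:
Walk ring at distance 3 from (6, 0, -6):
Start at center + D4*3 = (3, 0, -3)
  hex 0: (3, 0, -3)
  hex 1: (4, -1, -3)
  hex 2: (5, -2, -3)
  hex 3: (6, -3, -3)
  hex 4: (7, -3, -4)
  hex 5: (8, -3, -5)
  hex 6: (9, -3, -6)
  hex 7: (9, -2, -7)
  hex 8: (9, -1, -8)
  hex 9: (9, 0, -9)
  hex 10: (8, 1, -9)
  hex 11: (7, 2, -9)
  hex 12: (6, 3, -9)
  hex 13: (5, 3, -8)
  hex 14: (4, 3, -7)
  hex 15: (3, 3, -6)
  hex 16: (3, 2, -5)
  hex 17: (3, 1, -4)
Sorted: 18 hexes.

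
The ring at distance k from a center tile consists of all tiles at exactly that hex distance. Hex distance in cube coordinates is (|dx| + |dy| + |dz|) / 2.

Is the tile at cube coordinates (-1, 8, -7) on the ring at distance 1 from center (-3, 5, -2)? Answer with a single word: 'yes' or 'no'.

Answer: no

Derivation:
|px - cx| = |-1 - (-3)| = 2
|py - cy| = |8 - 5| = 3
|pz - cz| = |-7 - (-2)| = 5
distance = (2+3+5)/2 = 10/2 = 5
radius = 1; distance != radius -> no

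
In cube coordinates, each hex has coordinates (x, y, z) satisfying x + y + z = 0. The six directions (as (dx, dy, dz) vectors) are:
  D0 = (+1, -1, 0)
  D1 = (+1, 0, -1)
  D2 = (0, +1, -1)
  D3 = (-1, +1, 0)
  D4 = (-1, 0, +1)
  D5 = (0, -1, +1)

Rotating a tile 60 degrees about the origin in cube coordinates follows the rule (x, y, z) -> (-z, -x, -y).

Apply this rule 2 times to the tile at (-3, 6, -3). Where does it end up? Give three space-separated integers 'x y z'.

Start: (-3, 6, -3)
Step 1: (-3, 6, -3) -> (-(-3), -(-3), -(6)) = (3, 3, -6)
Step 2: (3, 3, -6) -> (-(-6), -(3), -(3)) = (6, -3, -3)

Answer: 6 -3 -3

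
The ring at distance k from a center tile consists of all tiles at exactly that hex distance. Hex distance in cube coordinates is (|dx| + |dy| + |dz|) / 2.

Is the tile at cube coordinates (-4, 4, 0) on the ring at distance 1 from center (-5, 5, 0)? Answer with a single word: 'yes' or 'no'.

Answer: yes

Derivation:
|px - cx| = |-4 - (-5)| = 1
|py - cy| = |4 - 5| = 1
|pz - cz| = |0 - 0| = 0
distance = (1+1+0)/2 = 2/2 = 1
radius = 1; distance == radius -> yes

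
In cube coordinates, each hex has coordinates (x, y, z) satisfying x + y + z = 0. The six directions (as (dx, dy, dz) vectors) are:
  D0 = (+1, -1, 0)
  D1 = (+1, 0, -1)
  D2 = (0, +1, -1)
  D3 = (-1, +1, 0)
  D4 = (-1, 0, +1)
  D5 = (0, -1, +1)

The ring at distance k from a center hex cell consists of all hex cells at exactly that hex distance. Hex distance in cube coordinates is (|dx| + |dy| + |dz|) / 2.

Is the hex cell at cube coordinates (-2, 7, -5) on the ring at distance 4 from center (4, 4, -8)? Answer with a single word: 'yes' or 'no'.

Answer: no

Derivation:
|px - cx| = |-2 - 4| = 6
|py - cy| = |7 - 4| = 3
|pz - cz| = |-5 - (-8)| = 3
distance = (6+3+3)/2 = 12/2 = 6
radius = 4; distance != radius -> no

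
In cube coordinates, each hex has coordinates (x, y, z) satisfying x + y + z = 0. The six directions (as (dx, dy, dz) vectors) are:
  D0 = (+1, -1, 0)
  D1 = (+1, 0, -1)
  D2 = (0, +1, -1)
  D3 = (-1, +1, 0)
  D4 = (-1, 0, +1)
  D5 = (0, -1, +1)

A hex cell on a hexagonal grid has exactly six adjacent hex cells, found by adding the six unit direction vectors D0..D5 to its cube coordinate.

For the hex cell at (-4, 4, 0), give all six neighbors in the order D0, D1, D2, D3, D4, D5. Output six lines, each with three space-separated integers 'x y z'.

Center: (-4, 4, 0). Add each direction:
  D0: (-4, 4, 0) + (1, -1, 0) = (-3, 3, 0)
  D1: (-4, 4, 0) + (1, 0, -1) = (-3, 4, -1)
  D2: (-4, 4, 0) + (0, 1, -1) = (-4, 5, -1)
  D3: (-4, 4, 0) + (-1, 1, 0) = (-5, 5, 0)
  D4: (-4, 4, 0) + (-1, 0, 1) = (-5, 4, 1)
  D5: (-4, 4, 0) + (0, -1, 1) = (-4, 3, 1)

Answer: -3 3 0
-3 4 -1
-4 5 -1
-5 5 0
-5 4 1
-4 3 1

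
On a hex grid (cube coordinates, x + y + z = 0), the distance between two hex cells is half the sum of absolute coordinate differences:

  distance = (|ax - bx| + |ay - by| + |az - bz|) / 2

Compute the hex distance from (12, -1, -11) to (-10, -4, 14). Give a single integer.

|ax - bx| = |12 - (-10)| = 22
|ay - by| = |-1 - (-4)| = 3
|az - bz| = |-11 - 14| = 25
distance = (22 + 3 + 25) / 2 = 50 / 2 = 25

Answer: 25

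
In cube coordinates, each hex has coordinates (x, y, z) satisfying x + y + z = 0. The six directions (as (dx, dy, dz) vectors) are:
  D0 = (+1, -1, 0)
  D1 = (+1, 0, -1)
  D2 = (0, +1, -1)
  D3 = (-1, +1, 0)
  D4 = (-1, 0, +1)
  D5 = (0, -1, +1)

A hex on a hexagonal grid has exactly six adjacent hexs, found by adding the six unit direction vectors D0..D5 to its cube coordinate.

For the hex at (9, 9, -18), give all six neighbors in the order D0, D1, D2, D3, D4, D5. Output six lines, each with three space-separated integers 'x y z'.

Answer: 10 8 -18
10 9 -19
9 10 -19
8 10 -18
8 9 -17
9 8 -17

Derivation:
Center: (9, 9, -18). Add each direction:
  D0: (9, 9, -18) + (1, -1, 0) = (10, 8, -18)
  D1: (9, 9, -18) + (1, 0, -1) = (10, 9, -19)
  D2: (9, 9, -18) + (0, 1, -1) = (9, 10, -19)
  D3: (9, 9, -18) + (-1, 1, 0) = (8, 10, -18)
  D4: (9, 9, -18) + (-1, 0, 1) = (8, 9, -17)
  D5: (9, 9, -18) + (0, -1, 1) = (9, 8, -17)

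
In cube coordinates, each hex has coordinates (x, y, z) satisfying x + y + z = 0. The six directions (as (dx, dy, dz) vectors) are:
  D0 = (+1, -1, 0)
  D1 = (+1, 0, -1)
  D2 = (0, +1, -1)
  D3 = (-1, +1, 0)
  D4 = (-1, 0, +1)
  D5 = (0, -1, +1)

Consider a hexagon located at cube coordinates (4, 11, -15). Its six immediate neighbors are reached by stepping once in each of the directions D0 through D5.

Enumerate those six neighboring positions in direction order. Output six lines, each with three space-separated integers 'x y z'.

Center: (4, 11, -15). Add each direction:
  D0: (4, 11, -15) + (1, -1, 0) = (5, 10, -15)
  D1: (4, 11, -15) + (1, 0, -1) = (5, 11, -16)
  D2: (4, 11, -15) + (0, 1, -1) = (4, 12, -16)
  D3: (4, 11, -15) + (-1, 1, 0) = (3, 12, -15)
  D4: (4, 11, -15) + (-1, 0, 1) = (3, 11, -14)
  D5: (4, 11, -15) + (0, -1, 1) = (4, 10, -14)

Answer: 5 10 -15
5 11 -16
4 12 -16
3 12 -15
3 11 -14
4 10 -14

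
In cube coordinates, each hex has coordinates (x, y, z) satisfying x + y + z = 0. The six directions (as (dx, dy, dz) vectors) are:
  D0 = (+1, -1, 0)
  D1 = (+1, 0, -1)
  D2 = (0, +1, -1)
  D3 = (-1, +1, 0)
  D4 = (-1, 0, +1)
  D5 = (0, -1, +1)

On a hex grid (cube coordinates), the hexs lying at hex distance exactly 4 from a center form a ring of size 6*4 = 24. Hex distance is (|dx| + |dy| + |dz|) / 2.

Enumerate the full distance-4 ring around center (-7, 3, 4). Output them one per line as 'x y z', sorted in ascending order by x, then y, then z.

Answer: -11 3 8
-11 4 7
-11 5 6
-11 6 5
-11 7 4
-10 2 8
-10 7 3
-9 1 8
-9 7 2
-8 0 8
-8 7 1
-7 -1 8
-7 7 0
-6 -1 7
-6 6 0
-5 -1 6
-5 5 0
-4 -1 5
-4 4 0
-3 -1 4
-3 0 3
-3 1 2
-3 2 1
-3 3 0

Derivation:
Walk ring at distance 4 from (-7, 3, 4):
Start at center + D4*4 = (-11, 3, 8)
  hex 0: (-11, 3, 8)
  hex 1: (-10, 2, 8)
  hex 2: (-9, 1, 8)
  hex 3: (-8, 0, 8)
  hex 4: (-7, -1, 8)
  hex 5: (-6, -1, 7)
  hex 6: (-5, -1, 6)
  hex 7: (-4, -1, 5)
  hex 8: (-3, -1, 4)
  hex 9: (-3, 0, 3)
  hex 10: (-3, 1, 2)
  hex 11: (-3, 2, 1)
  hex 12: (-3, 3, 0)
  hex 13: (-4, 4, 0)
  hex 14: (-5, 5, 0)
  hex 15: (-6, 6, 0)
  hex 16: (-7, 7, 0)
  hex 17: (-8, 7, 1)
  hex 18: (-9, 7, 2)
  hex 19: (-10, 7, 3)
  hex 20: (-11, 7, 4)
  hex 21: (-11, 6, 5)
  hex 22: (-11, 5, 6)
  hex 23: (-11, 4, 7)
Sorted: 24 hexes.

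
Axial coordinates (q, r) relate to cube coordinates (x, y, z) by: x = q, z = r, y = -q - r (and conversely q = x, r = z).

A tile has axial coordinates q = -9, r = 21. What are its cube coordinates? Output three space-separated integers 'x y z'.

x = q = -9
z = r = 21
y = -x - z = -(-9) - (21) = -12

Answer: -9 -12 21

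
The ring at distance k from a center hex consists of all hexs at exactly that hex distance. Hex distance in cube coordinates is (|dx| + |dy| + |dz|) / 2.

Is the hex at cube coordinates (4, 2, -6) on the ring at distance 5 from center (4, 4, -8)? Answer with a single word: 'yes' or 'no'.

|px - cx| = |4 - 4| = 0
|py - cy| = |2 - 4| = 2
|pz - cz| = |-6 - (-8)| = 2
distance = (0+2+2)/2 = 4/2 = 2
radius = 5; distance != radius -> no

Answer: no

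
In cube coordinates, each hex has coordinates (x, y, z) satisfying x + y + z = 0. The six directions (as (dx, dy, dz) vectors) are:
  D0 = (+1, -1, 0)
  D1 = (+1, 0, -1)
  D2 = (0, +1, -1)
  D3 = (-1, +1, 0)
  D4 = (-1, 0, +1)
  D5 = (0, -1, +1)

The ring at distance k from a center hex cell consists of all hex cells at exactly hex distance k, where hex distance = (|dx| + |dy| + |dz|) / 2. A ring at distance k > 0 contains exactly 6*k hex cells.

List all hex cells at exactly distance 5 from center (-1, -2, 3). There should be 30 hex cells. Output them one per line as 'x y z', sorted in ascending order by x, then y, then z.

Walk ring at distance 5 from (-1, -2, 3):
Start at center + D4*5 = (-6, -2, 8)
  hex 0: (-6, -2, 8)
  hex 1: (-5, -3, 8)
  hex 2: (-4, -4, 8)
  hex 3: (-3, -5, 8)
  hex 4: (-2, -6, 8)
  hex 5: (-1, -7, 8)
  hex 6: (0, -7, 7)
  hex 7: (1, -7, 6)
  hex 8: (2, -7, 5)
  hex 9: (3, -7, 4)
  hex 10: (4, -7, 3)
  hex 11: (4, -6, 2)
  hex 12: (4, -5, 1)
  hex 13: (4, -4, 0)
  hex 14: (4, -3, -1)
  hex 15: (4, -2, -2)
  hex 16: (3, -1, -2)
  hex 17: (2, 0, -2)
  hex 18: (1, 1, -2)
  hex 19: (0, 2, -2)
  hex 20: (-1, 3, -2)
  hex 21: (-2, 3, -1)
  hex 22: (-3, 3, 0)
  hex 23: (-4, 3, 1)
  hex 24: (-5, 3, 2)
  hex 25: (-6, 3, 3)
  hex 26: (-6, 2, 4)
  hex 27: (-6, 1, 5)
  hex 28: (-6, 0, 6)
  hex 29: (-6, -1, 7)
Sorted: 30 hexes.

Answer: -6 -2 8
-6 -1 7
-6 0 6
-6 1 5
-6 2 4
-6 3 3
-5 -3 8
-5 3 2
-4 -4 8
-4 3 1
-3 -5 8
-3 3 0
-2 -6 8
-2 3 -1
-1 -7 8
-1 3 -2
0 -7 7
0 2 -2
1 -7 6
1 1 -2
2 -7 5
2 0 -2
3 -7 4
3 -1 -2
4 -7 3
4 -6 2
4 -5 1
4 -4 0
4 -3 -1
4 -2 -2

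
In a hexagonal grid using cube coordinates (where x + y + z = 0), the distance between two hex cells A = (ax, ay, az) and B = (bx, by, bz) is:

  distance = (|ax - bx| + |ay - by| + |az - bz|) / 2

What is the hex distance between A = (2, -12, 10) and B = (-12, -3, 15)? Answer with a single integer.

|ax - bx| = |2 - (-12)| = 14
|ay - by| = |-12 - (-3)| = 9
|az - bz| = |10 - 15| = 5
distance = (14 + 9 + 5) / 2 = 28 / 2 = 14

Answer: 14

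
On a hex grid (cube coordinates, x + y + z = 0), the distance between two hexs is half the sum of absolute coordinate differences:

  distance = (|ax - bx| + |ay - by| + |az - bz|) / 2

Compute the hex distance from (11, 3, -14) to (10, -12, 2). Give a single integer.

|ax - bx| = |11 - 10| = 1
|ay - by| = |3 - (-12)| = 15
|az - bz| = |-14 - 2| = 16
distance = (1 + 15 + 16) / 2 = 32 / 2 = 16

Answer: 16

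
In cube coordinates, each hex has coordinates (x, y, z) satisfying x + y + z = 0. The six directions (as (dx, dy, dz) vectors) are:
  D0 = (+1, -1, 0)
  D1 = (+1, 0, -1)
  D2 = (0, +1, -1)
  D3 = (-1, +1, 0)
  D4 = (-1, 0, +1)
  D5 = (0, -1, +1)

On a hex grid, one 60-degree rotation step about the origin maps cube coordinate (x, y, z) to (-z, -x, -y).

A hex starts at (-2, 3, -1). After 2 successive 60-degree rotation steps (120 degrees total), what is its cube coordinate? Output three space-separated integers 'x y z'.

Start: (-2, 3, -1)
Step 1: (-2, 3, -1) -> (-(-1), -(-2), -(3)) = (1, 2, -3)
Step 2: (1, 2, -3) -> (-(-3), -(1), -(2)) = (3, -1, -2)

Answer: 3 -1 -2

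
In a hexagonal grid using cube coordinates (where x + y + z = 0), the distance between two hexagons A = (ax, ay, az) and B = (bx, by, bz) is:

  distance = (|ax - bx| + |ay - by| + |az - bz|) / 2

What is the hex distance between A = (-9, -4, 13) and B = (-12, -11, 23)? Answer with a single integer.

|ax - bx| = |-9 - (-12)| = 3
|ay - by| = |-4 - (-11)| = 7
|az - bz| = |13 - 23| = 10
distance = (3 + 7 + 10) / 2 = 20 / 2 = 10

Answer: 10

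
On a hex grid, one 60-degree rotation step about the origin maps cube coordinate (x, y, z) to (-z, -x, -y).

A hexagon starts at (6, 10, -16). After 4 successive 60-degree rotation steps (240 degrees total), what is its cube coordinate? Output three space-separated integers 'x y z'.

Answer: -16 6 10

Derivation:
Start: (6, 10, -16)
Step 1: (6, 10, -16) -> (-(-16), -(6), -(10)) = (16, -6, -10)
Step 2: (16, -6, -10) -> (-(-10), -(16), -(-6)) = (10, -16, 6)
Step 3: (10, -16, 6) -> (-(6), -(10), -(-16)) = (-6, -10, 16)
Step 4: (-6, -10, 16) -> (-(16), -(-6), -(-10)) = (-16, 6, 10)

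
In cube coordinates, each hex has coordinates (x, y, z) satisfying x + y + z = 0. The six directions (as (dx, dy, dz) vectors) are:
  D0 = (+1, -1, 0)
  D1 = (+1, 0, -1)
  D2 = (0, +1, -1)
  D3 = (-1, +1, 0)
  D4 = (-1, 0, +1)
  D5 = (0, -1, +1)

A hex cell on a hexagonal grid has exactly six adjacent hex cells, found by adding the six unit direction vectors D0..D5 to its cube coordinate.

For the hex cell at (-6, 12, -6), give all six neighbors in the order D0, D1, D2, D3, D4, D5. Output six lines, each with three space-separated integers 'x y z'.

Answer: -5 11 -6
-5 12 -7
-6 13 -7
-7 13 -6
-7 12 -5
-6 11 -5

Derivation:
Center: (-6, 12, -6). Add each direction:
  D0: (-6, 12, -6) + (1, -1, 0) = (-5, 11, -6)
  D1: (-6, 12, -6) + (1, 0, -1) = (-5, 12, -7)
  D2: (-6, 12, -6) + (0, 1, -1) = (-6, 13, -7)
  D3: (-6, 12, -6) + (-1, 1, 0) = (-7, 13, -6)
  D4: (-6, 12, -6) + (-1, 0, 1) = (-7, 12, -5)
  D5: (-6, 12, -6) + (0, -1, 1) = (-6, 11, -5)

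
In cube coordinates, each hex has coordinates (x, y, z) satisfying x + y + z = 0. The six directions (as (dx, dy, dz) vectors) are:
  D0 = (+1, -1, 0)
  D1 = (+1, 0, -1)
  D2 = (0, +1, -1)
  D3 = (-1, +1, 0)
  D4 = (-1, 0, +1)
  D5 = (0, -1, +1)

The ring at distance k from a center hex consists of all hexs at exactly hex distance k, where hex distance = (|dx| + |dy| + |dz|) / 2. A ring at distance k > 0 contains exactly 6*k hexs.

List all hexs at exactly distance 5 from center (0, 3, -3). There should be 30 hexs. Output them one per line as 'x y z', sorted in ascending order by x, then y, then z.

Answer: -5 3 2
-5 4 1
-5 5 0
-5 6 -1
-5 7 -2
-5 8 -3
-4 2 2
-4 8 -4
-3 1 2
-3 8 -5
-2 0 2
-2 8 -6
-1 -1 2
-1 8 -7
0 -2 2
0 8 -8
1 -2 1
1 7 -8
2 -2 0
2 6 -8
3 -2 -1
3 5 -8
4 -2 -2
4 4 -8
5 -2 -3
5 -1 -4
5 0 -5
5 1 -6
5 2 -7
5 3 -8

Derivation:
Walk ring at distance 5 from (0, 3, -3):
Start at center + D4*5 = (-5, 3, 2)
  hex 0: (-5, 3, 2)
  hex 1: (-4, 2, 2)
  hex 2: (-3, 1, 2)
  hex 3: (-2, 0, 2)
  hex 4: (-1, -1, 2)
  hex 5: (0, -2, 2)
  hex 6: (1, -2, 1)
  hex 7: (2, -2, 0)
  hex 8: (3, -2, -1)
  hex 9: (4, -2, -2)
  hex 10: (5, -2, -3)
  hex 11: (5, -1, -4)
  hex 12: (5, 0, -5)
  hex 13: (5, 1, -6)
  hex 14: (5, 2, -7)
  hex 15: (5, 3, -8)
  hex 16: (4, 4, -8)
  hex 17: (3, 5, -8)
  hex 18: (2, 6, -8)
  hex 19: (1, 7, -8)
  hex 20: (0, 8, -8)
  hex 21: (-1, 8, -7)
  hex 22: (-2, 8, -6)
  hex 23: (-3, 8, -5)
  hex 24: (-4, 8, -4)
  hex 25: (-5, 8, -3)
  hex 26: (-5, 7, -2)
  hex 27: (-5, 6, -1)
  hex 28: (-5, 5, 0)
  hex 29: (-5, 4, 1)
Sorted: 30 hexes.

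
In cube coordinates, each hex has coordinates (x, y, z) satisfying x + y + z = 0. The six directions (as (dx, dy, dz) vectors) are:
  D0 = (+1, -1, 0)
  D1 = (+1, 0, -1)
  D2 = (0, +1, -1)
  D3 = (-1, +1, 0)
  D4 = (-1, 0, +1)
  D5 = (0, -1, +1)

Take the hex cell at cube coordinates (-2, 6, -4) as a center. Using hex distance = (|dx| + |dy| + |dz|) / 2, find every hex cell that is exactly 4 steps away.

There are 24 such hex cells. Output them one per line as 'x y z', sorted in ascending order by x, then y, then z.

Answer: -6 6 0
-6 7 -1
-6 8 -2
-6 9 -3
-6 10 -4
-5 5 0
-5 10 -5
-4 4 0
-4 10 -6
-3 3 0
-3 10 -7
-2 2 0
-2 10 -8
-1 2 -1
-1 9 -8
0 2 -2
0 8 -8
1 2 -3
1 7 -8
2 2 -4
2 3 -5
2 4 -6
2 5 -7
2 6 -8

Derivation:
Walk ring at distance 4 from (-2, 6, -4):
Start at center + D4*4 = (-6, 6, 0)
  hex 0: (-6, 6, 0)
  hex 1: (-5, 5, 0)
  hex 2: (-4, 4, 0)
  hex 3: (-3, 3, 0)
  hex 4: (-2, 2, 0)
  hex 5: (-1, 2, -1)
  hex 6: (0, 2, -2)
  hex 7: (1, 2, -3)
  hex 8: (2, 2, -4)
  hex 9: (2, 3, -5)
  hex 10: (2, 4, -6)
  hex 11: (2, 5, -7)
  hex 12: (2, 6, -8)
  hex 13: (1, 7, -8)
  hex 14: (0, 8, -8)
  hex 15: (-1, 9, -8)
  hex 16: (-2, 10, -8)
  hex 17: (-3, 10, -7)
  hex 18: (-4, 10, -6)
  hex 19: (-5, 10, -5)
  hex 20: (-6, 10, -4)
  hex 21: (-6, 9, -3)
  hex 22: (-6, 8, -2)
  hex 23: (-6, 7, -1)
Sorted: 24 hexes.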